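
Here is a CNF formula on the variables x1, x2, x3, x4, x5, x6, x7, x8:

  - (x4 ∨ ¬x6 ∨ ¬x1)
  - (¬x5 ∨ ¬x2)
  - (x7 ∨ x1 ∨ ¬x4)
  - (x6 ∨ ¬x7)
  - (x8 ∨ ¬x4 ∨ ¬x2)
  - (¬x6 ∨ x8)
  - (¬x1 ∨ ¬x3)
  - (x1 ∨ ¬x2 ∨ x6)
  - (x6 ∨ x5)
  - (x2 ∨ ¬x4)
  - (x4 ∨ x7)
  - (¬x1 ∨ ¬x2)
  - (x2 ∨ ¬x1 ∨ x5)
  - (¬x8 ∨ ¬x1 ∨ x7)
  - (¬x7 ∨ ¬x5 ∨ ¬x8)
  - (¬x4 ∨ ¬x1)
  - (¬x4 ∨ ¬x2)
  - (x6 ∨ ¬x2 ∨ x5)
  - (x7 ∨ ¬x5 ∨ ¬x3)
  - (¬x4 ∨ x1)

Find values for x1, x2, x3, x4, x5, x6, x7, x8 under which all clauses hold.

x1=0  x2=0  x3=1  x4=0  x5=0  x6=1  x7=1  x8=1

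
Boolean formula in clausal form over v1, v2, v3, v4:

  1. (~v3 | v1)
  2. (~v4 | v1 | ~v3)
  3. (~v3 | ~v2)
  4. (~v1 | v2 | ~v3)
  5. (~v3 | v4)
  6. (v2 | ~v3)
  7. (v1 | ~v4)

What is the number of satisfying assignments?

6

Satisfying assignments:
  v1=0 v2=0 v3=0 v4=0
  v1=0 v2=1 v3=0 v4=0
  v1=1 v2=0 v3=0 v4=0
  v1=1 v2=0 v3=0 v4=1
  v1=1 v2=1 v3=0 v4=0
  v1=1 v2=1 v3=0 v4=1
That's 6 in total.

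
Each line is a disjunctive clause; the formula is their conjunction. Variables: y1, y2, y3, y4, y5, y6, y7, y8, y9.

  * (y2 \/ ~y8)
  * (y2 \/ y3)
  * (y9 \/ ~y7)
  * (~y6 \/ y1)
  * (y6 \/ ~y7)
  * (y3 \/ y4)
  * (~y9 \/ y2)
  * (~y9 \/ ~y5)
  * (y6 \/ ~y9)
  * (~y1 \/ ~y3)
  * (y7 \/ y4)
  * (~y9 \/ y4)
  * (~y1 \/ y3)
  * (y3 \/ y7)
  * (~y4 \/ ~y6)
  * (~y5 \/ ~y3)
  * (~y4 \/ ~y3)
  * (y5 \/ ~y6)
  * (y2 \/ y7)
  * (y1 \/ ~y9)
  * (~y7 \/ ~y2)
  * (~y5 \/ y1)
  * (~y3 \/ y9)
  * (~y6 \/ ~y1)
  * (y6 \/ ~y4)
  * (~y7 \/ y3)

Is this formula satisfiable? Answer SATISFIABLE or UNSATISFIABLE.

UNSATISFIABLE

y3 = True:
  propagation gives y1=False, y6=False, y7=False, y9=False; an empty clause results — contradiction.
y3 = False:
  propagation gives y2=True, y4=True, y1=False, y6=False; an empty clause results — contradiction.
Every branch closes, so no satisfying assignment exists.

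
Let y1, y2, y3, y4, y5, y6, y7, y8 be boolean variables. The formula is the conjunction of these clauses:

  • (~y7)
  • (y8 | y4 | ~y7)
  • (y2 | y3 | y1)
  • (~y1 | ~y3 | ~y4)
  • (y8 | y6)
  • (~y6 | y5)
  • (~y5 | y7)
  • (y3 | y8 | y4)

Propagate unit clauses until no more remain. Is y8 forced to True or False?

True

(~y7) is a unit clause: y7 = False.
(~y5 | y7): since y7 = False, the clause reduces to (~y5). y5 = False.
(y5 | ~y6) with y5 = False leaves only ~y6, so y6 = False.
(y8 | y6) with y6 = False leaves only y8, so y8 = True.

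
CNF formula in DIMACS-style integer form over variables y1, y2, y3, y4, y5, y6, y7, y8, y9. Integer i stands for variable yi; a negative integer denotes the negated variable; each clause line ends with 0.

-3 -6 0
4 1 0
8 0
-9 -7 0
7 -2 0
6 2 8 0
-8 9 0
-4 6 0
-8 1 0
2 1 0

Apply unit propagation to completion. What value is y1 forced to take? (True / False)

(y8) stands alone — y8 = True.
(y9 || !y8): since y8 = True, the clause reduces to (y9). y9 = True.
From (!y9 || !y7) and y9 = True: y7 = False.
In (y7 || !y2), y7 is now false; !y2 must hold, so y2 = False.
(!y8 || y1): since y8 = True, the clause reduces to (y1). y1 = True.

True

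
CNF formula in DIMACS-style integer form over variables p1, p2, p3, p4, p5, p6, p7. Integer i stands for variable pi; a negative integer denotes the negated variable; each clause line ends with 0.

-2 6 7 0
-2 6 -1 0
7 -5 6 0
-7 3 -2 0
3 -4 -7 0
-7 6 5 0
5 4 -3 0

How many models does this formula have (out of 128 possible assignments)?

58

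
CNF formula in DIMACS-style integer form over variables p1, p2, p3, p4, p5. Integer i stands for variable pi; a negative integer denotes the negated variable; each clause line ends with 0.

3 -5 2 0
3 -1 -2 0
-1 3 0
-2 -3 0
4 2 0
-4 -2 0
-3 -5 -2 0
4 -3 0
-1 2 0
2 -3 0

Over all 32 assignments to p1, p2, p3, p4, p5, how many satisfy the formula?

3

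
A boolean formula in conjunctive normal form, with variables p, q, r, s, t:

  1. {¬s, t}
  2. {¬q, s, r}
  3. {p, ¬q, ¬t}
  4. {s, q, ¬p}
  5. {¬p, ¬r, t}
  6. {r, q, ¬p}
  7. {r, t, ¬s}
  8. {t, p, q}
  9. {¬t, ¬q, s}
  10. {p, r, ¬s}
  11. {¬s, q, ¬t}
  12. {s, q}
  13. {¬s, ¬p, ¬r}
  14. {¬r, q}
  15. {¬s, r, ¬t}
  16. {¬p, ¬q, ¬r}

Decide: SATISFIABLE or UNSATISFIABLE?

SATISFIABLE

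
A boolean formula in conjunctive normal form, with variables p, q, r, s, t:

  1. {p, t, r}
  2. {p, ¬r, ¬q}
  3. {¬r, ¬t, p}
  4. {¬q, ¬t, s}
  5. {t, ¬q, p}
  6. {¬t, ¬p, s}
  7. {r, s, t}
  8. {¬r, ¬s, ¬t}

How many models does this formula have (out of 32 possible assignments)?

13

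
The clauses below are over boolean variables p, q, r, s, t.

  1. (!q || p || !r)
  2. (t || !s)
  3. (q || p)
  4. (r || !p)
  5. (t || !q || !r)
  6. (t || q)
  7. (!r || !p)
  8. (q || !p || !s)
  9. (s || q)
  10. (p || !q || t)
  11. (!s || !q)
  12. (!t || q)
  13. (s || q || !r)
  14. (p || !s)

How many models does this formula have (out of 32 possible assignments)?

1

Satisfying assignments:
  p=0 q=1 r=0 s=0 t=1
That's 1 in total.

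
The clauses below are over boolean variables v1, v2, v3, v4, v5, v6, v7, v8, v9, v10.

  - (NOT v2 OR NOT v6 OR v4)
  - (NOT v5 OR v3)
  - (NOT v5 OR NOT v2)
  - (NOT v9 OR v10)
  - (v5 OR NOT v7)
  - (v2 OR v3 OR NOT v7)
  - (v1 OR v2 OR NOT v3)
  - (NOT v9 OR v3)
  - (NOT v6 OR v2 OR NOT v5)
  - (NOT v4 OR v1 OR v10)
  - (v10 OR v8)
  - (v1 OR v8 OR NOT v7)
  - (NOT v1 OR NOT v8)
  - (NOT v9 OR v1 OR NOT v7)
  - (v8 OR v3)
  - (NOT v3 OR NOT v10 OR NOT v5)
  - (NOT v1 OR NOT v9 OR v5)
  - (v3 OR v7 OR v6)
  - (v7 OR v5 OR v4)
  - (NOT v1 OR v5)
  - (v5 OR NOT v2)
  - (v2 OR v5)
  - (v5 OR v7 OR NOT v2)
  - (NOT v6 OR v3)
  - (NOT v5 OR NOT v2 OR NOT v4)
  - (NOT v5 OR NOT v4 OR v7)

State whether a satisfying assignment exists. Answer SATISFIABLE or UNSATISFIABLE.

UNSATISFIABLE

v5 = True:
  propagation gives v3=True, v2=False, v1=True, v6=False; an empty clause results — contradiction.
v5 = False:
  propagation gives v7=False, v4=True, v1=False, v10=True; an empty clause results — contradiction.
Every branch closes, so no satisfying assignment exists.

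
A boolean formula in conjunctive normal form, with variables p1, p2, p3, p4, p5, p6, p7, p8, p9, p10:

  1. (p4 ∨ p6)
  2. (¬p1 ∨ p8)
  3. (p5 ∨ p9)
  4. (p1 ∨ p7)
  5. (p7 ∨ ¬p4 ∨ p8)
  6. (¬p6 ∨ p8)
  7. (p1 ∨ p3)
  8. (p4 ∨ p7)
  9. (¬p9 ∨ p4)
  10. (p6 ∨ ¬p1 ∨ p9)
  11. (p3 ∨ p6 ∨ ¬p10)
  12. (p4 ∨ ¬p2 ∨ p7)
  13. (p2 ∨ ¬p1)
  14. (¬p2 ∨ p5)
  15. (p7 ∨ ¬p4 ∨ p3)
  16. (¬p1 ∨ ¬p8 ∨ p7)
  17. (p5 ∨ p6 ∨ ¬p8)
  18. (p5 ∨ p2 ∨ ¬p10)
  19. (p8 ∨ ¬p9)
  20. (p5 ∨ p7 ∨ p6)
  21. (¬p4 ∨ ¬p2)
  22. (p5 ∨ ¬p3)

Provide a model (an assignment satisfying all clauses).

p5 occurs only positively in the remaining clauses — set p5 = True.
Pure literal: p7 appears only positively; assign p7 = True.
Try p1 = False.
  then p3 is forced to True.
Branch on p2: take p2 = False.
For the remaining variables, p4 = True, p6 = False, p8 = True, p9 = True, p10 = False works.
Every clause has at least one true literal under this assignment.
Check each clause:
  1. (p4 ∨ p6) — p4 is true.
  2. (p8 ∨ ¬p1) — p8 is true.
  3. (p9 ∨ p5) — p9 is true.
  4. (p1 ∨ p7) — p7 is true.
  5. (¬p4 ∨ p8 ∨ p7) — p8 is true.
  6. (¬p6 ∨ p8) — p8 is true.
  7. (p1 ∨ p3) — p3 is true.
  8. (p7 ∨ p4) — p4 is true.
  9. (p4 ∨ ¬p9) — p4 is true.
  10. (¬p1 ∨ p9 ∨ p6) — p9 is true.
  11. (p3 ∨ ¬p10 ∨ p6) — p3 is true.
  12. (p7 ∨ p4 ∨ ¬p2) — p4 is true.
  13. (¬p1 ∨ p2) — ¬p1 is true.
  14. (¬p2 ∨ p5) — p5 is true.
  15. (p7 ∨ p3 ∨ ¬p4) — p3 is true.
  16. (¬p8 ∨ p7 ∨ ¬p1) — ¬p1 is true.
  17. (p5 ∨ p6 ∨ ¬p8) — p5 is true.
  18. (¬p10 ∨ p5 ∨ p2) — p5 is true.
  19. (¬p9 ∨ p8) — p8 is true.
  20. (p6 ∨ p5 ∨ p7) — p5 is true.
  21. (¬p4 ∨ ¬p2) — ¬p2 is true.
  22. (p5 ∨ ¬p3) — p5 is true.

p1 = False, p2 = False, p3 = True, p4 = True, p5 = True, p6 = False, p7 = True, p8 = True, p9 = True, p10 = False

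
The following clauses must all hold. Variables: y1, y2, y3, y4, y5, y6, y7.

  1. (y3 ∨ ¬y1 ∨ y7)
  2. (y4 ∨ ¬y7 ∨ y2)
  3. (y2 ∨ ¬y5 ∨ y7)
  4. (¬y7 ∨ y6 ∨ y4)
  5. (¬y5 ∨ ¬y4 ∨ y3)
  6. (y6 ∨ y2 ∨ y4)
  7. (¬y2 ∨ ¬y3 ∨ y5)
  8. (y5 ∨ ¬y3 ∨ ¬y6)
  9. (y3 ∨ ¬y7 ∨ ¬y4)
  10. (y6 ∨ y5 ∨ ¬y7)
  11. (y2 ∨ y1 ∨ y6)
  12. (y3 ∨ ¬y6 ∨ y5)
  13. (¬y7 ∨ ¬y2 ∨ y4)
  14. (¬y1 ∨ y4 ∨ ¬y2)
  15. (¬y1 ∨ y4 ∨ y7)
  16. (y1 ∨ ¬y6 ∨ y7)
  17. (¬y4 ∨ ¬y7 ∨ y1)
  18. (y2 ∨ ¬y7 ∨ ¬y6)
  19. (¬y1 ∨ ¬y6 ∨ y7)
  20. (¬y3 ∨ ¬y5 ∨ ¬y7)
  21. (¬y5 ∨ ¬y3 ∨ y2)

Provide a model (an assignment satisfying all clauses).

y1=F, y2=T, y3=T, y4=T, y5=T, y6=F, y7=F

Check each clause:
  1. (¬y1 ∨ y3 ∨ y7) — y3 is true.
  2. (¬y7 ∨ y4 ∨ y2) — ¬y7 is true.
  3. (y7 ∨ y2 ∨ ¬y5) — y2 is true.
  4. (¬y7 ∨ y4 ∨ y6) — ¬y7 is true.
  5. (y3 ∨ ¬y4 ∨ ¬y5) — y3 is true.
  6. (y6 ∨ y4 ∨ y2) — y2 is true.
  7. (¬y2 ∨ ¬y3 ∨ y5) — y5 is true.
  8. (y5 ∨ ¬y3 ∨ ¬y6) — ¬y6 is true.
  9. (¬y7 ∨ y3 ∨ ¬y4) — ¬y7 is true.
  10. (¬y7 ∨ y6 ∨ y5) — ¬y7 is true.
  11. (y6 ∨ y1 ∨ y2) — y2 is true.
  12. (¬y6 ∨ y3 ∨ y5) — ¬y6 is true.
  13. (¬y2 ∨ y4 ∨ ¬y7) — ¬y7 is true.
  14. (y4 ∨ ¬y1 ∨ ¬y2) — y4 is true.
  15. (y7 ∨ y4 ∨ ¬y1) — y4 is true.
  16. (y7 ∨ ¬y6 ∨ y1) — ¬y6 is true.
  17. (¬y4 ∨ y1 ∨ ¬y7) — ¬y7 is true.
  18. (¬y7 ∨ ¬y6 ∨ y2) — ¬y7 is true.
  19. (¬y6 ∨ y7 ∨ ¬y1) — ¬y6 is true.
  20. (¬y3 ∨ ¬y5 ∨ ¬y7) — ¬y7 is true.
  21. (y2 ∨ ¬y3 ∨ ¬y5) — y2 is true.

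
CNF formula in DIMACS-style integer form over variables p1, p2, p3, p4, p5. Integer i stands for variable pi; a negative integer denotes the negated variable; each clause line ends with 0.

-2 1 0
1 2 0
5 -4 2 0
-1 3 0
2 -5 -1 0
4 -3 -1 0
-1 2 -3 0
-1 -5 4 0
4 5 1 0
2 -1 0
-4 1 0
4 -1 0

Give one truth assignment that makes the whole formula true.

p1=1  p2=1  p3=1  p4=1  p5=0

Try p1 = True.
  then p3 is forced to True.
  then p4 is forced to True.
  then p2 is forced to True.
p5 is now unconstrained; take p5 = False.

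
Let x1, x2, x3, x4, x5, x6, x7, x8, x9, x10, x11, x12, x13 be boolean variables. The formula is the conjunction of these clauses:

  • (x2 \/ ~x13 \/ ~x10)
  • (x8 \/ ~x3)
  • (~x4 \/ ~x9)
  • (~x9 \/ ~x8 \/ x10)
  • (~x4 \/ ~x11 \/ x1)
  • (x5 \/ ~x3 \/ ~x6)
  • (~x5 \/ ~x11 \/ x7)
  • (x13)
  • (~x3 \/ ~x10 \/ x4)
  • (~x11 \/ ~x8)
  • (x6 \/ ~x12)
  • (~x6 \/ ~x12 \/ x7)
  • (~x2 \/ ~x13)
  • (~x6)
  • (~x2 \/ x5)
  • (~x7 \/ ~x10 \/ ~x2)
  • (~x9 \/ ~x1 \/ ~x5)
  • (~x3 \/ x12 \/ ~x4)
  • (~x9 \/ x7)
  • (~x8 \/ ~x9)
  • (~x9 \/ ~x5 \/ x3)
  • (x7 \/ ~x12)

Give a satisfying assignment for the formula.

x1=F, x2=F, x3=F, x4=F, x5=T, x6=F, x7=T, x8=F, x9=F, x10=F, x11=F, x12=F, x13=T

Check each clause:
  1. (~x13 \/ ~x10 \/ x2) — ~x10 is true.
  2. (~x3 \/ x8) — ~x3 is true.
  3. (~x9 \/ ~x4) — ~x4 is true.
  4. (x10 \/ ~x9 \/ ~x8) — ~x8 is true.
  5. (~x11 \/ x1 \/ ~x4) — ~x4 is true.
  6. (x5 \/ ~x6 \/ ~x3) — ~x3 is true.
  7. (~x11 \/ ~x5 \/ x7) — ~x11 is true.
  8. (x13) — x13 is true.
  9. (~x3 \/ x4 \/ ~x10) — ~x3 is true.
  10. (~x11 \/ ~x8) — ~x8 is true.
  11. (x6 \/ ~x12) — ~x12 is true.
  12. (x7 \/ ~x6 \/ ~x12) — ~x6 is true.
  13. (~x2 \/ ~x13) — ~x2 is true.
  14. (~x6) — ~x6 is true.
  15. (x5 \/ ~x2) — x5 is true.
  16. (~x2 \/ ~x10 \/ ~x7) — ~x2 is true.
  17. (~x5 \/ ~x1 \/ ~x9) — ~x1 is true.
  18. (~x3 \/ ~x4 \/ x12) — ~x4 is true.
  19. (~x9 \/ x7) — ~x9 is true.
  20. (~x9 \/ ~x8) — ~x8 is true.
  21. (~x9 \/ ~x5 \/ x3) — ~x9 is true.
  22. (~x12 \/ x7) — ~x12 is true.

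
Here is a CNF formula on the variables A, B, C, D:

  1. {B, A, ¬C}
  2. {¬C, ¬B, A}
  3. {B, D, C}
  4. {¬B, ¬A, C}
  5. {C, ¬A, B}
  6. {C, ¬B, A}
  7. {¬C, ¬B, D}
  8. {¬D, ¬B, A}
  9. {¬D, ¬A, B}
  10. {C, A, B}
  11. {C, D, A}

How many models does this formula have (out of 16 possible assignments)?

2

The models are:
  A=1 B=0 C=1 D=0
  A=1 B=1 C=1 D=1
Count: 2.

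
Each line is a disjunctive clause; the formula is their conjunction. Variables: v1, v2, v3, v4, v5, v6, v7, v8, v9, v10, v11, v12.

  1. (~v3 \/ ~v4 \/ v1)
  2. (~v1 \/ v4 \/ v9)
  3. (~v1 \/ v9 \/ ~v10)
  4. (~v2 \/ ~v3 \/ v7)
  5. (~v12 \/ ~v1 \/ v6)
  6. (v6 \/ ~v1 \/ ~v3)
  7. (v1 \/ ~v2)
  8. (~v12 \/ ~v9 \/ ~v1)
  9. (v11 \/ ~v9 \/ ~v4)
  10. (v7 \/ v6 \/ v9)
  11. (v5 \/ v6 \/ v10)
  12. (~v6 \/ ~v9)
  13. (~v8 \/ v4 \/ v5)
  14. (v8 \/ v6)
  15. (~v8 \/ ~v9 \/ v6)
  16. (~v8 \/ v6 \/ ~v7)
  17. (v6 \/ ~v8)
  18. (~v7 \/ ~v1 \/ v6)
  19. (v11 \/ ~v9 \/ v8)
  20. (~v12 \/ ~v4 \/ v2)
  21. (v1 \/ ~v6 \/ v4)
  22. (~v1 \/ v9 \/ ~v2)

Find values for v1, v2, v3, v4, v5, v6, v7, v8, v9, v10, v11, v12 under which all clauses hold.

v1 = T  v2 = F  v3 = F  v4 = T  v5 = T  v6 = T  v7 = F  v8 = T  v9 = F  v10 = F  v11 = F  v12 = F

v3 occurs only negated in the remaining clauses — set v3 = False.
v5 occurs only positively in the remaining clauses — set v5 = True.
Branch on v1: take v1 = True.
Try v2 = False.
Branch on v4: take v4 = True.
  then v12 is forced to False.
For the remaining variables, v6 = True, v7 = False, v8 = True, v9 = False, v10 = False, v11 = False works.
Every clause has at least one true literal under this assignment.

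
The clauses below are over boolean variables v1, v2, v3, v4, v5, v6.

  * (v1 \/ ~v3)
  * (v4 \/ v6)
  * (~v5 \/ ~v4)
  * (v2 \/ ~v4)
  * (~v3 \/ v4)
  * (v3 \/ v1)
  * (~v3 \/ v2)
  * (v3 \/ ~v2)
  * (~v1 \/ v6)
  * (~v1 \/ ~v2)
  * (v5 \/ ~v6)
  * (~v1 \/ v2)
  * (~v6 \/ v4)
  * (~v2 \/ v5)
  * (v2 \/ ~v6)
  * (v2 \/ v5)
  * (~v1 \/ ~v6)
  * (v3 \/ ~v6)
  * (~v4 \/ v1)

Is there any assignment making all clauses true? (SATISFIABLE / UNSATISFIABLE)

v2 = True:
  propagation gives v3=True, v1=True; an empty clause results — contradiction.
v2 = False:
  propagation gives v4=False, v6=True; an empty clause results — contradiction.
Every branch closes, so no satisfying assignment exists.

UNSATISFIABLE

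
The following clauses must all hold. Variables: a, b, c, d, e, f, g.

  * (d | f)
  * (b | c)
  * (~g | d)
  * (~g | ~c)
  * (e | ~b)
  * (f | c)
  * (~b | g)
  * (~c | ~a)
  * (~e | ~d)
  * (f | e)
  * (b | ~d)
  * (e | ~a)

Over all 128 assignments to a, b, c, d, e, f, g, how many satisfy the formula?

Satisfying assignments:
  a=F b=F c=T d=F e=F f=T g=F
  a=F b=F c=T d=F e=T f=T g=F
That's 2 in total.

2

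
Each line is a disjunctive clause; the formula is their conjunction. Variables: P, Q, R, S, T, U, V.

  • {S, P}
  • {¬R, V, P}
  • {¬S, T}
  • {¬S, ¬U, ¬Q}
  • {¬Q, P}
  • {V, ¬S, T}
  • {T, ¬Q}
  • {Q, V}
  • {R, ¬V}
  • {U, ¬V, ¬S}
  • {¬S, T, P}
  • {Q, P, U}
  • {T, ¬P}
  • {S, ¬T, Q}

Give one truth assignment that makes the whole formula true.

P = T, Q = T, R = T, S = F, T = T, U = T, V = T

Check each clause:
  1. {S, P} — P is true.
  2. {P, ¬R, V} — P is true.
  3. {T, ¬S} — ¬S is true.
  4. {¬Q, ¬S, ¬U} — ¬S is true.
  5. {¬Q, P} — P is true.
  6. {T, ¬S, V} — ¬S is true.
  7. {¬Q, T} — T is true.
  8. {Q, V} — Q is true.
  9. {¬V, R} — R is true.
  10. {¬S, U, ¬V} — ¬S is true.
  11. {¬S, P, T} — P is true.
  12. {P, Q, U} — P is true.
  13. {T, ¬P} — T is true.
  14. {¬T, Q, S} — Q is true.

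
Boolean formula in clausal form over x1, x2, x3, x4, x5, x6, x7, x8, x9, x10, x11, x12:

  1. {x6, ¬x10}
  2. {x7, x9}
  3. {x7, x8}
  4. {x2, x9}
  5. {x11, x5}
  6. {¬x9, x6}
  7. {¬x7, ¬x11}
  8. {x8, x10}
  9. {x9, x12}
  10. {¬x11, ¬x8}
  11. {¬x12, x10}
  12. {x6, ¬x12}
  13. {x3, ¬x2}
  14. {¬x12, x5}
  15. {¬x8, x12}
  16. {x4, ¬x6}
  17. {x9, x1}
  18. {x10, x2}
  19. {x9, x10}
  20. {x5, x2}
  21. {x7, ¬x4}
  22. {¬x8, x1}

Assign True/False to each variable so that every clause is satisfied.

x3 occurs only positively in the remaining clauses — set x3 = True.
Pure literal: x5 appears only positively; assign x5 = True.
Set x1 = False and propagate.
  then x9 is forced to True.
  then x6 is forced to True.
  then x4 is forced to True.
  then x7 is forced to True.
  then x11 is forced to False.
  then x8 is forced to False.
  then x10 is forced to True.
x2, x12 are now unconstrained; take x2 = True, x12 = True.

x1 = F, x2 = T, x3 = T, x4 = T, x5 = T, x6 = T, x7 = T, x8 = F, x9 = T, x10 = T, x11 = F, x12 = T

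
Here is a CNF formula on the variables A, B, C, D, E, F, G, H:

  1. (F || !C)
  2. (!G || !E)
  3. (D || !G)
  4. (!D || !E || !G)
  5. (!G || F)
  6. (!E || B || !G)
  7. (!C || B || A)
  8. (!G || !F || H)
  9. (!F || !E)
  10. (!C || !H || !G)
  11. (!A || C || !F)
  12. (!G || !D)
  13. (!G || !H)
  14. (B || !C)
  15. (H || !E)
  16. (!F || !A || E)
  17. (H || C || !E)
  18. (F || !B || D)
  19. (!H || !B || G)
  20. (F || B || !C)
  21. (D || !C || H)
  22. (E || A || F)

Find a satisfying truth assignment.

A=F, B=T, C=F, D=T, E=F, F=T, G=F, H=F

Check each clause:
  1. (!C || F) — !C is true.
  2. (!E || !G) — !G is true.
  3. (D || !G) — !G is true.
  4. (!E || !D || !G) — !G is true.
  5. (F || !G) — !G is true.
  6. (!E || B || !G) — !G is true.
  7. (A || B || !C) — B is true.
  8. (!F || H || !G) — !G is true.
  9. (!F || !E) — !E is true.
  10. (!C || !G || !H) — !H is true.
  11. (!A || !F || C) — !A is true.
  12. (!D || !G) — !G is true.
  13. (!G || !H) — !H is true.
  14. (!C || B) — B is true.
  15. (!E || H) — !E is true.
  16. (!A || !F || E) — !A is true.
  17. (C || H || !E) — !E is true.
  18. (D || !B || F) — D is true.
  19. (!H || G || !B) — !H is true.
  20. (!C || F || B) — B is true.
  21. (D || !C || H) — D is true.
  22. (E || A || F) — F is true.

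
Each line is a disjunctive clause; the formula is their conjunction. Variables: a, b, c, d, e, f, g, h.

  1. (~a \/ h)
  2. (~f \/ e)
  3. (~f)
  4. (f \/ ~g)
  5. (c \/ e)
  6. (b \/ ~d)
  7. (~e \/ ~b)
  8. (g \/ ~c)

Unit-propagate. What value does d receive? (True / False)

Unit clause (~f) sets f = False.
In (f \/ ~g), f is now false; ~g must hold, so g = False.
In (~c \/ g), g is now false; ~c must hold, so c = False.
(c \/ e): since c = False, the clause reduces to (e). e = True.
(~b \/ ~e): since e = True, the clause reduces to (~b). b = False.
(b \/ ~d) with b = False leaves only ~d, so d = False.

False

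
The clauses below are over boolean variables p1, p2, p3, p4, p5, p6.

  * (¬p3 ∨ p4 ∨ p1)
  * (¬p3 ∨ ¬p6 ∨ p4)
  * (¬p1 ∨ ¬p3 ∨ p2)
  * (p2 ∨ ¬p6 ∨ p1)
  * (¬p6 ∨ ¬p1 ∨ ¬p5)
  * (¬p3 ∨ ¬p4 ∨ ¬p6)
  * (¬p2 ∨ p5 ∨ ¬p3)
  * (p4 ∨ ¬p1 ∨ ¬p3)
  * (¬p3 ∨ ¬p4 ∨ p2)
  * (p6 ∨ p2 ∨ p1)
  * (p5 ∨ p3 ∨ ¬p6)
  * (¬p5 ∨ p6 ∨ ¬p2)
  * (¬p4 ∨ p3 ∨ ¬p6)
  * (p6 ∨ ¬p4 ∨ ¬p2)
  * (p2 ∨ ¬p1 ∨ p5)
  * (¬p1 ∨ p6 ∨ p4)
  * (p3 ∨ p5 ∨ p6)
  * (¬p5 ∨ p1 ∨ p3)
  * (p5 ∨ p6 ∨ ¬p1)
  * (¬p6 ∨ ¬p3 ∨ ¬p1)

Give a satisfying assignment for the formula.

Try p1 = True.
Branch on p2: take p2 = False.
  then p3 is forced to False.
  then p5 is forced to True.
  then p6 is forced to False.
  then p4 is forced to True.

p1=True  p2=False  p3=False  p4=True  p5=True  p6=False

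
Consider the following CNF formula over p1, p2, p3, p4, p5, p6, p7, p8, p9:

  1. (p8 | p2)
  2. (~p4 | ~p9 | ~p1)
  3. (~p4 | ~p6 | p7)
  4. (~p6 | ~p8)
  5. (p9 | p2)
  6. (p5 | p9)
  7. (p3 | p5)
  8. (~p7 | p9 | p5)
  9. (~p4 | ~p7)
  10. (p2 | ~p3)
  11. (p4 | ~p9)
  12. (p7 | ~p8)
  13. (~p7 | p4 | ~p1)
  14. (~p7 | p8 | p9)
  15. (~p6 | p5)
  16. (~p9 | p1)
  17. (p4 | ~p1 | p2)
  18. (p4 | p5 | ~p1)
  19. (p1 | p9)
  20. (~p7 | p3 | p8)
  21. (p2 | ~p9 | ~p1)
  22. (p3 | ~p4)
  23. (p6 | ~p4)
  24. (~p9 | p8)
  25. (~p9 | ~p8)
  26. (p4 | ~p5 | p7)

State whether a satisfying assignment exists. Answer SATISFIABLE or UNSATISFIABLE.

UNSATISFIABLE

p9 = True:
  propagation gives p4=True, p1=False; an empty clause results — contradiction.
p9 = False:
  p7 = True:
    propagation gives p4=False; an empty clause results — contradiction.
  p7 = False:
    propagation gives p8=False, p4=True, p6=False; an empty clause results — contradiction.
Every branch closes, so no satisfying assignment exists.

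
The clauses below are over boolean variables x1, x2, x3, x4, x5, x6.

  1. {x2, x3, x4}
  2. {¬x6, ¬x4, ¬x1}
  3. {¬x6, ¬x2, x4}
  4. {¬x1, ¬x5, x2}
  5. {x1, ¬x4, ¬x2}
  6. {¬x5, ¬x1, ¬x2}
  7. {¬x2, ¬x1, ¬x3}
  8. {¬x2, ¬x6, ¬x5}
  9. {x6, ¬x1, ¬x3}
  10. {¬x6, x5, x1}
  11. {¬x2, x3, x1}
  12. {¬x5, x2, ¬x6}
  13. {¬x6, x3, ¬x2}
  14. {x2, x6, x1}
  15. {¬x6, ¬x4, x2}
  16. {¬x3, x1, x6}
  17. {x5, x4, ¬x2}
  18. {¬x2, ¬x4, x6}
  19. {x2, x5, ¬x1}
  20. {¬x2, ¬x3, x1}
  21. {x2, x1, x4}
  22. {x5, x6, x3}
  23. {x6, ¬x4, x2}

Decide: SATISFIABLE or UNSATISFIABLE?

x2 = True:
  x1 = True:
    propagation gives x5=False, x3=False, x6=False; an empty clause results — contradiction.
  x1 = False:
    propagation gives x4=False, x6=False, x3=True; an empty clause results — contradiction.
x2 = False:
  x6 = True:
    propagation gives x5=False, x1=True; an empty clause results — contradiction.
  x6 = False:
    propagation gives x1=True, x5=False; an empty clause results — contradiction.
Every branch closes, so no satisfying assignment exists.

UNSATISFIABLE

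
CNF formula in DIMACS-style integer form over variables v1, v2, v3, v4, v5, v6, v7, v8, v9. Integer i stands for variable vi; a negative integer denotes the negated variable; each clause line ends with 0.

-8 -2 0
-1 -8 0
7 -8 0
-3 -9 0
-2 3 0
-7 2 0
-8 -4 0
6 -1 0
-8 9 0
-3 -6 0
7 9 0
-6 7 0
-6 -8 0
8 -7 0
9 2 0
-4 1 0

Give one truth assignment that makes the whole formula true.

v1 = False, v2 = False, v3 = False, v4 = False, v5 = False, v6 = False, v7 = False, v8 = False, v9 = True

Check each clause:
  1. (!v8 || !v2) — !v8 is true.
  2. (!v1 || !v8) — !v8 is true.
  3. (!v8 || v7) — !v8 is true.
  4. (!v9 || !v3) — !v3 is true.
  5. (v3 || !v2) — !v2 is true.
  6. (!v7 || v2) — !v7 is true.
  7. (!v4 || !v8) — !v8 is true.
  8. (!v1 || v6) — !v1 is true.
  9. (v9 || !v8) — !v8 is true.
  10. (!v6 || !v3) — !v6 is true.
  11. (v9 || v7) — v9 is true.
  12. (v7 || !v6) — !v6 is true.
  13. (!v6 || !v8) — !v8 is true.
  14. (!v7 || v8) — !v7 is true.
  15. (v2 || v9) — v9 is true.
  16. (v1 || !v4) — !v4 is true.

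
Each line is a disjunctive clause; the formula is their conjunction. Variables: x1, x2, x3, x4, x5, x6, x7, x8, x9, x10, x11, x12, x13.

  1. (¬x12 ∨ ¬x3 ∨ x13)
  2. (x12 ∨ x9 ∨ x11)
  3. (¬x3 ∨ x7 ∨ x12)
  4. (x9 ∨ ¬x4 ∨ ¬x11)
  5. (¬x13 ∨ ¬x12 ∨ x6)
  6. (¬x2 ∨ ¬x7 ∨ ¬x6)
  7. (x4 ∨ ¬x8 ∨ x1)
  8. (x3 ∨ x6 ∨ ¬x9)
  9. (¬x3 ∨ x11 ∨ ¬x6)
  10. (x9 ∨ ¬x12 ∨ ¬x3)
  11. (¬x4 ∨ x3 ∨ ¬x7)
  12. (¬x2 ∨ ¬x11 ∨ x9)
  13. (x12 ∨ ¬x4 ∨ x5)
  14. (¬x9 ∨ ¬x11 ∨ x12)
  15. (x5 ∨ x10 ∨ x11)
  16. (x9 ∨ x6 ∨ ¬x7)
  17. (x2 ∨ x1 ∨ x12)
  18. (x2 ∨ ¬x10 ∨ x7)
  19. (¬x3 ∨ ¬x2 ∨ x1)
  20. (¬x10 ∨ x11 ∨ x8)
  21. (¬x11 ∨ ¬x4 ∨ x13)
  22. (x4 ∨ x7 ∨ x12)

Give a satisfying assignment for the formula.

x1=1  x2=0  x3=0  x4=1  x5=1  x6=1  x7=0  x8=1  x9=1  x10=0  x11=0  x12=0  x13=1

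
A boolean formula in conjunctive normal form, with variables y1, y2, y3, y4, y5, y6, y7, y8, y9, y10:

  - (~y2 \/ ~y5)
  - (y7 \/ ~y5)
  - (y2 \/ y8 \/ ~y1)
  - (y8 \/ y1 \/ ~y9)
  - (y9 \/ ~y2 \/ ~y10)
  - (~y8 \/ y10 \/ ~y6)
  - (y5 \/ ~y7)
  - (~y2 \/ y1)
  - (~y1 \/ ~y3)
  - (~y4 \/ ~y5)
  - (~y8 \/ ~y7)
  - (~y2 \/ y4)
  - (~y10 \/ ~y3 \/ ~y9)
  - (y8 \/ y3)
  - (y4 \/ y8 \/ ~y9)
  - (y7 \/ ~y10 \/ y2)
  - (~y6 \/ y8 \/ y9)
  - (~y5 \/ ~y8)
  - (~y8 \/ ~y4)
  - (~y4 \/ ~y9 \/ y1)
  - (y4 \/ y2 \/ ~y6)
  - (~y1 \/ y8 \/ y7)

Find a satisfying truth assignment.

y1=F, y2=F, y3=F, y4=F, y5=F, y6=F, y7=F, y8=T, y9=T, y10=F

y6 occurs only negated in the remaining clauses — set y6 = False.
Set y1 = False and propagate.
  then y2 is forced to False.
Set y3 = False and propagate.
  then y8 is forced to True.
  then y7 is forced to False.
  then y5 is forced to False.
  then y10 is forced to False.
  then y4 is forced to False.
y9 is now unconstrained; take y9 = True.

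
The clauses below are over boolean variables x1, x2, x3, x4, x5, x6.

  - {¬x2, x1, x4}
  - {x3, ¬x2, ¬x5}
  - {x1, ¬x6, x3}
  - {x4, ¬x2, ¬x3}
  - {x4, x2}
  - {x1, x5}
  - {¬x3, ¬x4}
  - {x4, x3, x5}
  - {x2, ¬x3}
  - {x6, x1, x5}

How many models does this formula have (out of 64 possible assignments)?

7

Case analysis on x3 and x2:
  x3=1, x2=1: a clause becomes empty — 0.
  x3=1, x2=0: a clause becomes empty — 0.
  x3=0, x2=1: remaining (x1,x4,x5,x6) ∈ {(1,1,0,0); (1,1,0,1)} — 2.
  x3=0, x2=0: 5 of the 16 assignments to (x1,x4,x5,x6) work.
Total: 0 + 0 + 2 + 5 = 7.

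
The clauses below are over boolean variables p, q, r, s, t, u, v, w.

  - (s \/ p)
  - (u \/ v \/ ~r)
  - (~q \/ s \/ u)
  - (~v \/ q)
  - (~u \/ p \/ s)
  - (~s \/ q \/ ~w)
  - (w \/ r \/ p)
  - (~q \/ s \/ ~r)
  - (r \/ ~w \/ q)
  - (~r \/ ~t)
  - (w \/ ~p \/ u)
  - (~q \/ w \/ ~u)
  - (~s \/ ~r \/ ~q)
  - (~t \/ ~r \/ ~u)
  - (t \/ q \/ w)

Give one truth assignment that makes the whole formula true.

p = T, q = T, r = F, s = F, t = F, u = T, v = F, w = T

Check each clause:
  1. (s \/ p) — p is true.
  2. (u \/ v \/ ~r) — ~r is true.
  3. (~q \/ u \/ s) — u is true.
  4. (q \/ ~v) — ~v is true.
  5. (s \/ p \/ ~u) — p is true.
  6. (q \/ ~w \/ ~s) — q is true.
  7. (p \/ w \/ r) — w is true.
  8. (~r \/ s \/ ~q) — ~r is true.
  9. (q \/ ~w \/ r) — q is true.
  10. (~r \/ ~t) — ~t is true.
  11. (w \/ u \/ ~p) — w is true.
  12. (~q \/ w \/ ~u) — w is true.
  13. (~r \/ ~q \/ ~s) — ~s is true.
  14. (~t \/ ~u \/ ~r) — ~t is true.
  15. (w \/ q \/ t) — w is true.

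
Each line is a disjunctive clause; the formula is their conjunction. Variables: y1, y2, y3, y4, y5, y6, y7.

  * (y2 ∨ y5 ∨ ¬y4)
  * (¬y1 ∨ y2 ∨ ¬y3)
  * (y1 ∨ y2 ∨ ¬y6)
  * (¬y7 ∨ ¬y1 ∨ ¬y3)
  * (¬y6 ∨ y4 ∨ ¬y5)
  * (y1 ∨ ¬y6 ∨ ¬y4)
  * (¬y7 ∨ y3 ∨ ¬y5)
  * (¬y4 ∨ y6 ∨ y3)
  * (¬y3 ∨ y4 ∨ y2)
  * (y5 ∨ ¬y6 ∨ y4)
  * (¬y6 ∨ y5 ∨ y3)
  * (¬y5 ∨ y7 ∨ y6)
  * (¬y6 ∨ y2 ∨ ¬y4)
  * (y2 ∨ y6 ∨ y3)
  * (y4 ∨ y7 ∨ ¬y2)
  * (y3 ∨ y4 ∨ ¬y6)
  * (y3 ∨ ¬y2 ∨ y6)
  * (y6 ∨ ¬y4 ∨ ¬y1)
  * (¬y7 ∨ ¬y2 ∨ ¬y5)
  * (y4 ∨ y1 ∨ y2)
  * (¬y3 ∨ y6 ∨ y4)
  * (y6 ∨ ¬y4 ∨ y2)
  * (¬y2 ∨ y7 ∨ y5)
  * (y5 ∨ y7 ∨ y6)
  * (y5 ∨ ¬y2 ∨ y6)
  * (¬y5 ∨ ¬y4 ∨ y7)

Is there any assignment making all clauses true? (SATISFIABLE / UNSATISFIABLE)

UNSATISFIABLE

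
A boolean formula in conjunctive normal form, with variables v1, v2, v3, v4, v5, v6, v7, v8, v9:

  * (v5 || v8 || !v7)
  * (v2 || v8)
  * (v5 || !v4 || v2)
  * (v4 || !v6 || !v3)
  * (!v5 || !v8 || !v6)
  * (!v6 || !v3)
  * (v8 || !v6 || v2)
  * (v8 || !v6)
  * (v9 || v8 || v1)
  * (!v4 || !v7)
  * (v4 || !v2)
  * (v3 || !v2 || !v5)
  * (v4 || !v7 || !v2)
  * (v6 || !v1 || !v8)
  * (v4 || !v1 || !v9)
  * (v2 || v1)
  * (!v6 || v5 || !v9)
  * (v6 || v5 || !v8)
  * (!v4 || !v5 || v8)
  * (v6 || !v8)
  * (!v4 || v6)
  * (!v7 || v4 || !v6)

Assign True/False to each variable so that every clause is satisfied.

v7 occurs only negated in the remaining clauses — set v7 = False.
Try v1 = True.
Try v2 = True.
  then v4 is forced to True.
  then v6 is forced to True.
  then v3 is forced to False.
  then v8 is forced to True.
  then v5 is forced to False.
  then v9 is forced to False.
Check each clause:
  1. (v8 || v5 || !v7) — v8 is true.
  2. (v2 || v8) — v8 is true.
  3. (v2 || v5 || !v4) — v2 is true.
  4. (!v6 || v4 || !v3) — v4 is true.
  5. (!v6 || !v5 || !v8) — !v5 is true.
  6. (!v3 || !v6) — !v3 is true.
  7. (!v6 || v2 || v8) — v8 is true.
  8. (!v6 || v8) — v8 is true.
  9. (v1 || v8 || v9) — v8 is true.
  10. (!v4 || !v7) — !v7 is true.
  11. (!v2 || v4) — v4 is true.
  12. (!v5 || v3 || !v2) — !v5 is true.
  13. (v4 || !v2 || !v7) — !v7 is true.
  14. (!v8 || !v1 || v6) — v6 is true.
  15. (v4 || !v9 || !v1) — v4 is true.
  16. (v2 || v1) — v1 is true.
  17. (!v9 || !v6 || v5) — !v9 is true.
  18. (!v8 || v6 || v5) — v6 is true.
  19. (!v5 || !v4 || v8) — v8 is true.
  20. (!v8 || v6) — v6 is true.
  21. (v6 || !v4) — v6 is true.
  22. (v4 || !v6 || !v7) — !v7 is true.

v1=1, v2=1, v3=0, v4=1, v5=0, v6=1, v7=0, v8=1, v9=0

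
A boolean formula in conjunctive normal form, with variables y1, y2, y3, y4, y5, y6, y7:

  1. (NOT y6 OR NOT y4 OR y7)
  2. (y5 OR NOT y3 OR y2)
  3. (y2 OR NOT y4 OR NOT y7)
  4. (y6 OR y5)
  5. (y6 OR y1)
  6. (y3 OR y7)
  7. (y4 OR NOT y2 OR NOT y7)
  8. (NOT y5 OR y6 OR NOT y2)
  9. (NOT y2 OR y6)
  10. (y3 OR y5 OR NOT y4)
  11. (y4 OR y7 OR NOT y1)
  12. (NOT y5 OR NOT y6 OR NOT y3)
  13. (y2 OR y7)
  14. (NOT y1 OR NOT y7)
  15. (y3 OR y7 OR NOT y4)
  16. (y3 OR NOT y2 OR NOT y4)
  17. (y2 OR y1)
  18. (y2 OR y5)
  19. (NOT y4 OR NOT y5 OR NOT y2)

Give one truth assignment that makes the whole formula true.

Set y1 = False and propagate.
  then y6 is forced to True.
  then y2 is forced to True.
Branch on y3: take y3 = True.
  then y5 is forced to False.
Branch on y4: take y4 = True.
  then y7 is forced to True.
Every clause has at least one true literal under this assignment.

y1=0  y2=1  y3=1  y4=1  y5=0  y6=1  y7=1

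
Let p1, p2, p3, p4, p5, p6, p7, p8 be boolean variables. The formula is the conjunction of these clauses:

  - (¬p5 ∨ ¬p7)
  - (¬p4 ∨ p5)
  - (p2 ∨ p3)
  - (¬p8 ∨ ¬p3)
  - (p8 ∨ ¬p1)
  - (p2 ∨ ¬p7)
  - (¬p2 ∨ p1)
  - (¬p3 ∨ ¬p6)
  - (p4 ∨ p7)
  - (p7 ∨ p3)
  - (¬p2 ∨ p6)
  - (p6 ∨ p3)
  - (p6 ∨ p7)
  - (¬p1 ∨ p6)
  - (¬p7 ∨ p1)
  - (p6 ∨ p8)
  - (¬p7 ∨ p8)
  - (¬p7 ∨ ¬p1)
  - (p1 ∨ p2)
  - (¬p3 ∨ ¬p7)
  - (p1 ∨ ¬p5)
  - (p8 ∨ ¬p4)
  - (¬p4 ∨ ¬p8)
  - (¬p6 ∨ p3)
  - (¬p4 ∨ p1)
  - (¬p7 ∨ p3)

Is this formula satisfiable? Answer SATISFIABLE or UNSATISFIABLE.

UNSATISFIABLE

p7 = True:
  propagation gives p5=False, p4=False, p2=True, p1=True; an empty clause results — contradiction.
p7 = False:
  propagation gives p4=True, p5=True, p3=True, p8=False; an empty clause results — contradiction.
Every branch closes, so no satisfying assignment exists.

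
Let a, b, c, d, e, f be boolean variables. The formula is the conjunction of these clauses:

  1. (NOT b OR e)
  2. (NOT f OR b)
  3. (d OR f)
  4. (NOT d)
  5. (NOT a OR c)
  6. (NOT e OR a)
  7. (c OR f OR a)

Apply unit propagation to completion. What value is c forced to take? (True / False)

True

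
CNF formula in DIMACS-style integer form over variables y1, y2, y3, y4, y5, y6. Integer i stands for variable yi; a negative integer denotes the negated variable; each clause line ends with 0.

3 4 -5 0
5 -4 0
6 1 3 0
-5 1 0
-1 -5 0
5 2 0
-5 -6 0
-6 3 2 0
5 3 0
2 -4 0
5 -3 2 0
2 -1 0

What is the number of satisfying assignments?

4

The models are:
  y1=0 y2=1 y3=1 y4=0 y5=0 y6=0
  y1=0 y2=1 y3=1 y4=0 y5=0 y6=1
  y1=1 y2=1 y3=1 y4=0 y5=0 y6=0
  y1=1 y2=1 y3=1 y4=0 y5=0 y6=1
Count: 4.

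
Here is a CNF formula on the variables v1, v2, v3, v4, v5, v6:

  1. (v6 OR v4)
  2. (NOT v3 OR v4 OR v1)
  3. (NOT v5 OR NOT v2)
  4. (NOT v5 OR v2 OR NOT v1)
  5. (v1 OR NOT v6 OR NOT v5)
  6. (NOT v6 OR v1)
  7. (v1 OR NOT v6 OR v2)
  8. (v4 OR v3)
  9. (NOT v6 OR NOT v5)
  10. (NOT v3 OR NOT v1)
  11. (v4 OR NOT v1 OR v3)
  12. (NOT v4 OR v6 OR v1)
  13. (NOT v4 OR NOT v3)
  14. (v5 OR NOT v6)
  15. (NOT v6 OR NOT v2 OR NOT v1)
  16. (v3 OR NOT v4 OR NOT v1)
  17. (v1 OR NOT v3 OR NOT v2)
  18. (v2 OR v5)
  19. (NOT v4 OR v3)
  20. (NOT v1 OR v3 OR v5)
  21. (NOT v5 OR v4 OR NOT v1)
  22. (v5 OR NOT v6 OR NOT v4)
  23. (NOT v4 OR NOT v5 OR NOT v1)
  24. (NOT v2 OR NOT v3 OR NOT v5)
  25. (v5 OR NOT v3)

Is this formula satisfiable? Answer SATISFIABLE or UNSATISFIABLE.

v1 = True:
  propagation gives v3=False, v4=True; an empty clause results — contradiction.
v1 = False:
  propagation gives v6=False, v4=True; an empty clause results — contradiction.
Every branch closes, so no satisfying assignment exists.

UNSATISFIABLE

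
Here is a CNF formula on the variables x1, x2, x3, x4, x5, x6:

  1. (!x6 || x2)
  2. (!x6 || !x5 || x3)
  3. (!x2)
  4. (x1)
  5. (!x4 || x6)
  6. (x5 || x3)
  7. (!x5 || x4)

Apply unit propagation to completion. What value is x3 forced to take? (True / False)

(!x2) is a unit clause: x2 = False.
(!x6 || x2) with x2 = False leaves only !x6, so x6 = False.
(x1) is a unit clause: x1 = True.
(!x4 || x6) with x6 = False leaves only !x4, so x4 = False.
(!x5 || x4) with x4 = False leaves only !x5, so x5 = False.
(x3 || x5) with x5 = False leaves only x3, so x3 = True.

True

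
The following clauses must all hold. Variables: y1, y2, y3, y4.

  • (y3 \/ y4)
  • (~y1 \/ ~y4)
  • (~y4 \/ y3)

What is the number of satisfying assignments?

6

The models are:
  y1=F y2=F y3=T y4=F
  y1=F y2=F y3=T y4=T
  y1=F y2=T y3=T y4=F
  y1=F y2=T y3=T y4=T
  y1=T y2=F y3=T y4=F
  y1=T y2=T y3=T y4=F
That's 6 in total.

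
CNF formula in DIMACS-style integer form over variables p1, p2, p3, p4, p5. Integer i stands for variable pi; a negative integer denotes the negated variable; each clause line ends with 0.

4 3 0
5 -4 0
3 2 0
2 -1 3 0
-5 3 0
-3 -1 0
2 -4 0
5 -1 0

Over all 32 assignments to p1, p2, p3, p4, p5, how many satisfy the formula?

5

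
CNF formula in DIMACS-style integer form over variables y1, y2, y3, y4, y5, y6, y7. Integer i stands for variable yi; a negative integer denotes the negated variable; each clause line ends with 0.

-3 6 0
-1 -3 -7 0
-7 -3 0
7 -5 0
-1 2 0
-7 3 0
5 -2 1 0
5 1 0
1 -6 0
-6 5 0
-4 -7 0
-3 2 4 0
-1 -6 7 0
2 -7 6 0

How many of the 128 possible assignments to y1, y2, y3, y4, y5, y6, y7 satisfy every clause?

Satisfying assignments:
  y1=1 y2=1 y3=0 y4=0 y5=0 y6=0 y7=0
  y1=1 y2=1 y3=0 y4=1 y5=0 y6=0 y7=0
That's 2 in total.

2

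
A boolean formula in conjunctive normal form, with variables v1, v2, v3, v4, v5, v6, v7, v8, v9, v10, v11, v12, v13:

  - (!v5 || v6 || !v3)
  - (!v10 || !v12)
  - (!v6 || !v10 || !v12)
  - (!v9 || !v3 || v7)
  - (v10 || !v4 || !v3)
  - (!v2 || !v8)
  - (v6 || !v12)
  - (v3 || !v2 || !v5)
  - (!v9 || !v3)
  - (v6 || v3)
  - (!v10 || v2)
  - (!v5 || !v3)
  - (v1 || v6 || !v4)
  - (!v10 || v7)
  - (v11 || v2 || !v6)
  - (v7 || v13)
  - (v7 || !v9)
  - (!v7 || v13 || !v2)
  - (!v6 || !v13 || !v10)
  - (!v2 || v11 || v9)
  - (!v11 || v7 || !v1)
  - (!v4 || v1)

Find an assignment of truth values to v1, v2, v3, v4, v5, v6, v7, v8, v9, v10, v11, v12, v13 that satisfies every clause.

Pure literal: v4 appears only negated; assign v4 = False.
Pure literal: v8 appears only negated; assign v8 = False.
Set v1 = True and propagate.
For the remaining variables, v2 = False, v3 = False, v5 = True, v6 = True, v7 = True, v9 = False, v10 = False, v11 = True, v12 = True, v13 = True works.
Every clause has at least one true literal under this assignment.

v1=T, v2=F, v3=F, v4=F, v5=T, v6=T, v7=T, v8=F, v9=F, v10=F, v11=T, v12=T, v13=T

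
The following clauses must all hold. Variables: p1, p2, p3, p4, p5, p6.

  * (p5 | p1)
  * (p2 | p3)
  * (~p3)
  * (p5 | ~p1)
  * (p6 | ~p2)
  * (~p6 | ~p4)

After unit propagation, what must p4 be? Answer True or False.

False

Unit clause (~p3) sets p3 = False.
From (p3 | p2) and p3 = False: p2 = True.
(~p2 | p6): since p2 = True, the clause reduces to (p6). p6 = True.
(~p4 | ~p6): since p6 = True, the clause reduces to (~p4). p4 = False.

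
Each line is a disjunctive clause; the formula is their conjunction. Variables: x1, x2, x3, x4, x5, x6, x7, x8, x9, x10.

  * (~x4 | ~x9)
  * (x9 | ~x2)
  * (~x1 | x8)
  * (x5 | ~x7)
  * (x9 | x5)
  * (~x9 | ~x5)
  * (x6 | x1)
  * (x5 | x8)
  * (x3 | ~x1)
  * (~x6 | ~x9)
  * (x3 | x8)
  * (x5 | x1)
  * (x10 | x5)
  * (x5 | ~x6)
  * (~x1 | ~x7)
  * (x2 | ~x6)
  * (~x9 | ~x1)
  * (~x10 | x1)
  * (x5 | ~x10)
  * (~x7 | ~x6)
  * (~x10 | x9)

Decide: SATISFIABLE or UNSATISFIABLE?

x3 occurs only positively in the remaining clauses — set x3 = True.
Pure literal: x7 appears only negated; assign x7 = False.
Branch on x1: take x1 = True.
  then x8 is forced to True.
  then x9 is forced to False.
  then x2 is forced to False.
  then x5 is forced to True.
  then x6 is forced to False.
  then x10 is forced to False.
x4 is now unconstrained; take x4 = True.
Every clause has at least one true literal under this assignment.
So x1 = T, x2 = F, x3 = T, x4 = T, x5 = T, x6 = F, x7 = F, x8 = T, x9 = F, x10 = F is a satisfying assignment.

SATISFIABLE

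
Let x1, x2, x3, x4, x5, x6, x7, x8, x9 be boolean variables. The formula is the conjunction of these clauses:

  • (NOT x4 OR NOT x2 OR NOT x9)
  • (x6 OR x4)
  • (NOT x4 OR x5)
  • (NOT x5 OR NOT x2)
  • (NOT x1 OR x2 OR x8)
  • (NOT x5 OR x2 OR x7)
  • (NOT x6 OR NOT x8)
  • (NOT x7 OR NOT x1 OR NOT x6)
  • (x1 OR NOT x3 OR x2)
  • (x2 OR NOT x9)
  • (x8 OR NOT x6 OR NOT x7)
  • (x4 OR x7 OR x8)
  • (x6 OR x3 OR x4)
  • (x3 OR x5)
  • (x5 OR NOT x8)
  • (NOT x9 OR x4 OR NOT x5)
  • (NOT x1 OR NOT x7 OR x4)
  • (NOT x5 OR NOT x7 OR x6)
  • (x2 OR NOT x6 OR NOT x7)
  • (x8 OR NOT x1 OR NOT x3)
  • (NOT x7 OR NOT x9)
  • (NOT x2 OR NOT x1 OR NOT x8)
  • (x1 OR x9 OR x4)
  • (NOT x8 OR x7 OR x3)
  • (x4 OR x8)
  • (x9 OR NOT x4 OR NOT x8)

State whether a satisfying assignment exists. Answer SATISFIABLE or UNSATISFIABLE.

x4 = True:
  propagation gives x5=True, x2=False, x7=True, x9=False; an empty clause results — contradiction.
x4 = False:
  propagation gives x6=True, x8=False; an empty clause results — contradiction.
Every branch closes, so no satisfying assignment exists.

UNSATISFIABLE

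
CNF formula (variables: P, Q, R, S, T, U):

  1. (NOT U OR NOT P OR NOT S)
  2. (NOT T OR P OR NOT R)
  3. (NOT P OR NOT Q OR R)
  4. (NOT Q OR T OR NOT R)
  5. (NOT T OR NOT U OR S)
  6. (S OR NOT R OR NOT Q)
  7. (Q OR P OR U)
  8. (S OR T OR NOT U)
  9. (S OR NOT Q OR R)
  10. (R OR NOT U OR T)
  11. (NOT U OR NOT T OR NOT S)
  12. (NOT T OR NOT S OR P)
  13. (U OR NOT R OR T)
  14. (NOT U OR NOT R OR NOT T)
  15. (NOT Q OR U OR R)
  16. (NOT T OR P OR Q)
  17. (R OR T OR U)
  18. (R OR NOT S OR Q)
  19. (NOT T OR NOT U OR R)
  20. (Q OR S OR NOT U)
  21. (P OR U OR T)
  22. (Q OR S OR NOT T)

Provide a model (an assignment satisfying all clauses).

Set P = True and propagate.
Set Q = True and propagate.
  then R is forced to True.
  then T is forced to True.
  then S is forced to True.
  then U is forced to False.
Every clause has at least one true literal under this assignment.
Check each clause:
  1. (NOT S OR NOT U OR NOT P) — NOT U is true.
  2. (NOT T OR NOT R OR P) — P is true.
  3. (NOT P OR NOT Q OR R) — R is true.
  4. (NOT R OR NOT Q OR T) — T is true.
  5. (NOT T OR S OR NOT U) — NOT U is true.
  6. (NOT R OR S OR NOT Q) — S is true.
  7. (Q OR P OR U) — P is true.
  8. (S OR NOT U OR T) — NOT U is true.
  9. (R OR NOT Q OR S) — R is true.
  10. (R OR NOT U OR T) — NOT U is true.
  11. (NOT T OR NOT U OR NOT S) — NOT U is true.
  12. (NOT S OR P OR NOT T) — P is true.
  13. (T OR NOT R OR U) — T is true.
  14. (NOT R OR NOT T OR NOT U) — NOT U is true.
  15. (U OR NOT Q OR R) — R is true.
  16. (NOT T OR P OR Q) — P is true.
  17. (R OR T OR U) — R is true.
  18. (NOT S OR R OR Q) — Q is true.
  19. (NOT U OR R OR NOT T) — R is true.
  20. (S OR Q OR NOT U) — Q is true.
  21. (U OR P OR T) — P is true.
  22. (Q OR S OR NOT T) — Q is true.

P=T, Q=T, R=T, S=T, T=T, U=F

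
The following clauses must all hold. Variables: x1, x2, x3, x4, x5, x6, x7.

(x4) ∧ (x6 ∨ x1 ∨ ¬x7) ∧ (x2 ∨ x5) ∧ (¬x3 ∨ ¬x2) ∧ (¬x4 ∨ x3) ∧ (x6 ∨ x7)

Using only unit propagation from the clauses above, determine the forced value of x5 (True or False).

True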